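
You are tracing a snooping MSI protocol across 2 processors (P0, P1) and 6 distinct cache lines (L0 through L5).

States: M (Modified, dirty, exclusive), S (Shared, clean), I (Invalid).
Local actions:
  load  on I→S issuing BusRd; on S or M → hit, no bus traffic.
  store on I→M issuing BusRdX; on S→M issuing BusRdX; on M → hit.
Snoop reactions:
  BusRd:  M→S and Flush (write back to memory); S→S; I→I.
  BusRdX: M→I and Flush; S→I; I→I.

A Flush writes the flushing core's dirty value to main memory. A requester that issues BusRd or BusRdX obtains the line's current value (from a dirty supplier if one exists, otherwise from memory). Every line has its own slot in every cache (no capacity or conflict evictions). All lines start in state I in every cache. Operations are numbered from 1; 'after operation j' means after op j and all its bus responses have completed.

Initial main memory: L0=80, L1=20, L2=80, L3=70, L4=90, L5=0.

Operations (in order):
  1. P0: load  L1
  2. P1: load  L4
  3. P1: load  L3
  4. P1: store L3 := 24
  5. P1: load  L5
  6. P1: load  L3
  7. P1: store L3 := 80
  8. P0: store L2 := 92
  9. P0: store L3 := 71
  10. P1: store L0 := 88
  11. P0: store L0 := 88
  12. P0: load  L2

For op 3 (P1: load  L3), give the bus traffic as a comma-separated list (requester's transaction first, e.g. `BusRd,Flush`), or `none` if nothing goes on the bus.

1. P0: load  L1  bus=[BusRd]  L1: P0=S P1=I  mem[L1]=20
2. P1: load  L4  bus=[BusRd]  L4: P0=I P1=S  mem[L4]=90
3. P1: load  L3  bus=[BusRd]  L3: P0=I P1=S  mem[L3]=70
4. P1: store L3 := 24  bus=[BusRdX]  L3: P0=I P1=M  mem[L3]=70
5. P1: load  L5  bus=[BusRd]  L5: P0=I P1=S  mem[L5]=0
6. P1: load  L3  bus=[-]  L3: P0=I P1=M  mem[L3]=70
7. P1: store L3 := 80  bus=[-]  L3: P0=I P1=M  mem[L3]=70
8. P0: store L2 := 92  bus=[BusRdX]  L2: P0=M P1=I  mem[L2]=80
9. P0: store L3 := 71  bus=[BusRdX,Flush]  L3: P0=M P1=I  mem[L3]=80
10. P1: store L0 := 88  bus=[BusRdX]  L0: P0=I P1=M  mem[L0]=80
11. P0: store L0 := 88  bus=[BusRdX,Flush]  L0: P0=M P1=I  mem[L0]=88
12. P0: load  L2  bus=[-]  L2: P0=M P1=I  mem[L2]=80

bus = BusRd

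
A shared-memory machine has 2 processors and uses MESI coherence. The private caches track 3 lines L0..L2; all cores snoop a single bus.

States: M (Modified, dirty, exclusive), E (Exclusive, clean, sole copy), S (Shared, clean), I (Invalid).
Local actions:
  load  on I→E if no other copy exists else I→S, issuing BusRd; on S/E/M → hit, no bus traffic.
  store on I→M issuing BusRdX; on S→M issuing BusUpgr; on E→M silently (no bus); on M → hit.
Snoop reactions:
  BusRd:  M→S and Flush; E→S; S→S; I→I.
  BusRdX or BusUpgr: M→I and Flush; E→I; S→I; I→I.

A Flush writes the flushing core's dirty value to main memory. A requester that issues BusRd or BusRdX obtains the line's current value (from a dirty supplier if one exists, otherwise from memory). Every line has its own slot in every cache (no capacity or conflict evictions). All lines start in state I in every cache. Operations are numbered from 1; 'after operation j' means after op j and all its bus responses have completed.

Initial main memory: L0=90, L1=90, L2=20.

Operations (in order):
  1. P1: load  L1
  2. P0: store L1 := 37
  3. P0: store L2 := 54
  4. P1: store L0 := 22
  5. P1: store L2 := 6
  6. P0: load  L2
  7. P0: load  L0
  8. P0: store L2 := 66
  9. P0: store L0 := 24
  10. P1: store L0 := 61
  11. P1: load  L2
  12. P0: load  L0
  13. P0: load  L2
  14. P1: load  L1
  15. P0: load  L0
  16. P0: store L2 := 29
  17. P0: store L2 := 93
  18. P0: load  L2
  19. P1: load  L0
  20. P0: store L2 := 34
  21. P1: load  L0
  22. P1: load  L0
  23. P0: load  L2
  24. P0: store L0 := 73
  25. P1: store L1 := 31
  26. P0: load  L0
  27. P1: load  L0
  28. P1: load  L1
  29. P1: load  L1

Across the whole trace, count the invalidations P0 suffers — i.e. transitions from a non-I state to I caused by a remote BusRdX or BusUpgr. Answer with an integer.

step 1: P1: load  L1  ⟶  IE  (L1)  txn=BusRd  M[L1]=90
step 2: P0: store L1 := 37  ⟶  MI  (L1)  txn=BusRdX  M[L1]=90
step 3: P0: store L2 := 54  ⟶  MI  (L2)  txn=BusRdX  M[L2]=20
step 4: P1: store L0 := 22  ⟶  IM  (L0)  txn=BusRdX  M[L0]=90
step 5: P1: store L2 := 6  ⟶  IM  (L2)  txn=BusRdX+Flush  M[L2]=54
step 6: P0: load  L2  ⟶  SS  (L2)  txn=BusRd+Flush  M[L2]=6
step 7: P0: load  L0  ⟶  SS  (L0)  txn=BusRd+Flush  M[L0]=22
step 8: P0: store L2 := 66  ⟶  MI  (L2)  txn=BusUpgr  M[L2]=6
step 9: P0: store L0 := 24  ⟶  MI  (L0)  txn=BusUpgr  M[L0]=22
step 10: P1: store L0 := 61  ⟶  IM  (L0)  txn=BusRdX+Flush  M[L0]=24
step 11: P1: load  L2  ⟶  SS  (L2)  txn=BusRd+Flush  M[L2]=66
step 12: P0: load  L0  ⟶  SS  (L0)  txn=BusRd+Flush  M[L0]=61
step 13: P0: load  L2  ⟶  SS  (L2)  txn=∅  M[L2]=66
step 14: P1: load  L1  ⟶  SS  (L1)  txn=BusRd+Flush  M[L1]=37
step 15: P0: load  L0  ⟶  SS  (L0)  txn=∅  M[L0]=61
step 16: P0: store L2 := 29  ⟶  MI  (L2)  txn=BusUpgr  M[L2]=66
step 17: P0: store L2 := 93  ⟶  MI  (L2)  txn=∅  M[L2]=66
step 18: P0: load  L2  ⟶  MI  (L2)  txn=∅  M[L2]=66
step 19: P1: load  L0  ⟶  SS  (L0)  txn=∅  M[L0]=61
step 20: P0: store L2 := 34  ⟶  MI  (L2)  txn=∅  M[L2]=66
step 21: P1: load  L0  ⟶  SS  (L0)  txn=∅  M[L0]=61
step 22: P1: load  L0  ⟶  SS  (L0)  txn=∅  M[L0]=61
step 23: P0: load  L2  ⟶  MI  (L2)  txn=∅  M[L2]=66
step 24: P0: store L0 := 73  ⟶  MI  (L0)  txn=BusUpgr  M[L0]=61
step 25: P1: store L1 := 31  ⟶  IM  (L1)  txn=BusUpgr  M[L1]=37
step 26: P0: load  L0  ⟶  MI  (L0)  txn=∅  M[L0]=61
step 27: P1: load  L0  ⟶  SS  (L0)  txn=BusRd+Flush  M[L0]=73
step 28: P1: load  L1  ⟶  IM  (L1)  txn=∅  M[L1]=37
step 29: P1: load  L1  ⟶  IM  (L1)  txn=∅  M[L1]=37

invalidations = 3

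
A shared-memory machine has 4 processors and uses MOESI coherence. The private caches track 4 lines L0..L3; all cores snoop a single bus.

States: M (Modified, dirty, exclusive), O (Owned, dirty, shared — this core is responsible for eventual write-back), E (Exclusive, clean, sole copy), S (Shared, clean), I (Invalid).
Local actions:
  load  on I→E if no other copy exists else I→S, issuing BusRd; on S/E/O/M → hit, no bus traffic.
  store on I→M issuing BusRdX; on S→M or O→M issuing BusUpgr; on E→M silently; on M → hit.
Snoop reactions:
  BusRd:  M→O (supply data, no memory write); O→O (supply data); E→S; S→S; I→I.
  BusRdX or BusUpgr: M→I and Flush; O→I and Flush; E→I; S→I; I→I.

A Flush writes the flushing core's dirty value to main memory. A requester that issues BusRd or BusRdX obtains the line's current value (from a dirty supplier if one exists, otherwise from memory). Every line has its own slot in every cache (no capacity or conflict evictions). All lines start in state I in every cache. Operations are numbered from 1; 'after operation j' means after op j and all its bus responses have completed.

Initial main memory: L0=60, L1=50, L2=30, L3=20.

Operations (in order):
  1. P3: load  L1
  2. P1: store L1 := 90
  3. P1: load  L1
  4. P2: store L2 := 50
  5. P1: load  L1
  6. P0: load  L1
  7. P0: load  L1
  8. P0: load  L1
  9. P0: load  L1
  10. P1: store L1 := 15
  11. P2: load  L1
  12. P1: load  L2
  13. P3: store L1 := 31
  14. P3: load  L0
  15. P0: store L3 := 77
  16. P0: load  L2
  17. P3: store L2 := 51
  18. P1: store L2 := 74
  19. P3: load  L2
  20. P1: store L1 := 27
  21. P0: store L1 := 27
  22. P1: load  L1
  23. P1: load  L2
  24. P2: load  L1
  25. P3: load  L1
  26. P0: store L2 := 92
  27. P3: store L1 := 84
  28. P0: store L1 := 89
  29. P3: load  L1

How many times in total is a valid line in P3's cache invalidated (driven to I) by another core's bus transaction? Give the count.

invalidations = 5

[1] P3: load  L1 | P0:I, P1:I, P2:I, P3:E(50) | bus: BusRd
[2] P1: store L1 := 90 | P0:I, P1:M(90), P2:I, P3:I | bus: BusRdX
[3] P1: load  L1 | P0:I, P1:M(90), P2:I, P3:I | bus: none
[4] P2: store L2 := 50 | P0:I, P1:I, P2:M(50), P3:I | bus: BusRdX
[5] P1: load  L1 | P0:I, P1:M(90), P2:I, P3:I | bus: none
[6] P0: load  L1 | P0:S(90), P1:O(90), P2:I, P3:I | bus: BusRd
[7] P0: load  L1 | P0:S(90), P1:O(90), P2:I, P3:I | bus: none
[8] P0: load  L1 | P0:S(90), P1:O(90), P2:I, P3:I | bus: none
[9] P0: load  L1 | P0:S(90), P1:O(90), P2:I, P3:I | bus: none
[10] P1: store L1 := 15 | P0:I, P1:M(15), P2:I, P3:I | bus: BusUpgr
[11] P2: load  L1 | P0:I, P1:O(15), P2:S(15), P3:I | bus: BusRd
[12] P1: load  L2 | P0:I, P1:S(50), P2:O(50), P3:I | bus: BusRd
[13] P3: store L1 := 31 | P0:I, P1:I, P2:I, P3:M(31) | bus: BusRdX,Flush
[14] P3: load  L0 | P0:I, P1:I, P2:I, P3:E(60) | bus: BusRd
[15] P0: store L3 := 77 | P0:M(77), P1:I, P2:I, P3:I | bus: BusRdX
[16] P0: load  L2 | P0:S(50), P1:S(50), P2:O(50), P3:I | bus: BusRd
[17] P3: store L2 := 51 | P0:I, P1:I, P2:I, P3:M(51) | bus: BusRdX,Flush
[18] P1: store L2 := 74 | P0:I, P1:M(74), P2:I, P3:I | bus: BusRdX,Flush
[19] P3: load  L2 | P0:I, P1:O(74), P2:I, P3:S(74) | bus: BusRd
[20] P1: store L1 := 27 | P0:I, P1:M(27), P2:I, P3:I | bus: BusRdX,Flush
[21] P0: store L1 := 27 | P0:M(27), P1:I, P2:I, P3:I | bus: BusRdX,Flush
[22] P1: load  L1 | P0:O(27), P1:S(27), P2:I, P3:I | bus: BusRd
[23] P1: load  L2 | P0:I, P1:O(74), P2:I, P3:S(74) | bus: none
[24] P2: load  L1 | P0:O(27), P1:S(27), P2:S(27), P3:I | bus: BusRd
[25] P3: load  L1 | P0:O(27), P1:S(27), P2:S(27), P3:S(27) | bus: BusRd
[26] P0: store L2 := 92 | P0:M(92), P1:I, P2:I, P3:I | bus: BusRdX,Flush
[27] P3: store L1 := 84 | P0:I, P1:I, P2:I, P3:M(84) | bus: BusUpgr,Flush
[28] P0: store L1 := 89 | P0:M(89), P1:I, P2:I, P3:I | bus: BusRdX,Flush
[29] P3: load  L1 | P0:O(89), P1:I, P2:I, P3:S(89) | bus: BusRd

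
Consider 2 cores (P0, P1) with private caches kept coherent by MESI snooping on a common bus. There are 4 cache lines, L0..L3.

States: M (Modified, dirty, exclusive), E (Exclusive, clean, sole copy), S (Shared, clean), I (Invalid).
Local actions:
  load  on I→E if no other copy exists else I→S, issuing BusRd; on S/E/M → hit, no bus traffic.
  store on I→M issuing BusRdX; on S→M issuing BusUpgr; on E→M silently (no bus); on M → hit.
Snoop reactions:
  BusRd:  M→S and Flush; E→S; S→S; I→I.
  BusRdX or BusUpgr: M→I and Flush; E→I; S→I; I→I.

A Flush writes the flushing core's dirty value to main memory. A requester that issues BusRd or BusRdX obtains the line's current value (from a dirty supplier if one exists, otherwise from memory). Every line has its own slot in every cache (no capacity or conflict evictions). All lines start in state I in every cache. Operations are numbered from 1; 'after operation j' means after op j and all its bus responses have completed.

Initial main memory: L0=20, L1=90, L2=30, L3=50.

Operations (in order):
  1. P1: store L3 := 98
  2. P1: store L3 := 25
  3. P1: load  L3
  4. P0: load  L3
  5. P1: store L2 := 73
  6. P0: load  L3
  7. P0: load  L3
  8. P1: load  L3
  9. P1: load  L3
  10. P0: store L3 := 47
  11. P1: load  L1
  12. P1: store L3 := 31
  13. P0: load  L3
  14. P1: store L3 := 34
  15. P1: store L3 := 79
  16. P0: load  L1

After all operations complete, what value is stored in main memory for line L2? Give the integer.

step 1: P1: store L3 := 98  ⟶  IM  (L3)  txn=BusRdX  M[L3]=50
step 2: P1: store L3 := 25  ⟶  IM  (L3)  txn=∅  M[L3]=50
step 3: P1: load  L3  ⟶  IM  (L3)  txn=∅  M[L3]=50
step 4: P0: load  L3  ⟶  SS  (L3)  txn=BusRd+Flush  M[L3]=25
step 5: P1: store L2 := 73  ⟶  IM  (L2)  txn=BusRdX  M[L2]=30
step 6: P0: load  L3  ⟶  SS  (L3)  txn=∅  M[L3]=25
step 7: P0: load  L3  ⟶  SS  (L3)  txn=∅  M[L3]=25
step 8: P1: load  L3  ⟶  SS  (L3)  txn=∅  M[L3]=25
step 9: P1: load  L3  ⟶  SS  (L3)  txn=∅  M[L3]=25
step 10: P0: store L3 := 47  ⟶  MI  (L3)  txn=BusUpgr  M[L3]=25
step 11: P1: load  L1  ⟶  IE  (L1)  txn=BusRd  M[L1]=90
step 12: P1: store L3 := 31  ⟶  IM  (L3)  txn=BusRdX+Flush  M[L3]=47
step 13: P0: load  L3  ⟶  SS  (L3)  txn=BusRd+Flush  M[L3]=31
step 14: P1: store L3 := 34  ⟶  IM  (L3)  txn=BusUpgr  M[L3]=31
step 15: P1: store L3 := 79  ⟶  IM  (L3)  txn=∅  M[L3]=31
step 16: P0: load  L1  ⟶  SS  (L1)  txn=BusRd  M[L1]=90

memory[L2] = 30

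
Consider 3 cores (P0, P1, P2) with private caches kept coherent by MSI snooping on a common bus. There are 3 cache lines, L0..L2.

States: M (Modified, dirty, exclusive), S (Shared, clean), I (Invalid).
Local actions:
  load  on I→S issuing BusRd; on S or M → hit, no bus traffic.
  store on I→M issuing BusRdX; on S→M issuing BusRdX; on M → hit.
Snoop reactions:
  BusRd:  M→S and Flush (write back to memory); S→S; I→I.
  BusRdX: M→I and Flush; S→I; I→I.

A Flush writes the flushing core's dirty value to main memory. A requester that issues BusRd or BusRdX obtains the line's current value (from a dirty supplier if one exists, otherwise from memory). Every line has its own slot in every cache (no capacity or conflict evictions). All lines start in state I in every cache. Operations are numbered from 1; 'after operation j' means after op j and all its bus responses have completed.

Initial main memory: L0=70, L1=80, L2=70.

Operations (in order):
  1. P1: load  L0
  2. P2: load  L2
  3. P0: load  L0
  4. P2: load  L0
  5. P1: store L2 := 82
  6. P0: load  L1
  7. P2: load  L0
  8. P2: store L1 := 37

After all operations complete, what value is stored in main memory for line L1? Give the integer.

1. P1: load  L0  bus=[BusRd]  L0: P0=I P1=S P2=I  mem[L0]=70
2. P2: load  L2  bus=[BusRd]  L2: P0=I P1=I P2=S  mem[L2]=70
3. P0: load  L0  bus=[BusRd]  L0: P0=S P1=S P2=I  mem[L0]=70
4. P2: load  L0  bus=[BusRd]  L0: P0=S P1=S P2=S  mem[L0]=70
5. P1: store L2 := 82  bus=[BusRdX]  L2: P0=I P1=M P2=I  mem[L2]=70
6. P0: load  L1  bus=[BusRd]  L1: P0=S P1=I P2=I  mem[L1]=80
7. P2: load  L0  bus=[-]  L0: P0=S P1=S P2=S  mem[L0]=70
8. P2: store L1 := 37  bus=[BusRdX]  L1: P0=I P1=I P2=M  mem[L1]=80

memory[L1] = 80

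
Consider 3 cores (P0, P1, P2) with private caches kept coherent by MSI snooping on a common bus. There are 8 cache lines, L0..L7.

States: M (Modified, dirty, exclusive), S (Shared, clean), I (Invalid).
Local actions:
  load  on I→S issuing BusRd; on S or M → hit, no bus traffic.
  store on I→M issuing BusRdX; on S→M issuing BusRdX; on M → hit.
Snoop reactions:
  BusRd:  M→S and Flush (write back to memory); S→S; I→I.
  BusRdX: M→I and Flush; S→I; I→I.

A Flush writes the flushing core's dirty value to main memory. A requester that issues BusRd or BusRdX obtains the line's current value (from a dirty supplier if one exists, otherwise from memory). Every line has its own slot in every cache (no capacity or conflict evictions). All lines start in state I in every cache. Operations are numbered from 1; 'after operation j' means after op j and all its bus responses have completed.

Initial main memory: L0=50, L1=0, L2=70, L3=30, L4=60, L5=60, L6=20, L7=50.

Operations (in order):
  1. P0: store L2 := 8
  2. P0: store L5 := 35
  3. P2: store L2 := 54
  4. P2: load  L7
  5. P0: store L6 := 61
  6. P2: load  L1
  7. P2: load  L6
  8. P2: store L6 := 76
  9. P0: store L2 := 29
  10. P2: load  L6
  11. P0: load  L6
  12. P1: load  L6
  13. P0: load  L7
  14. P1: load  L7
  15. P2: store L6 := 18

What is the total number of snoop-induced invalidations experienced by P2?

invalidations = 1

[1] P0: store L2 := 8 | P0:M(8), P1:I, P2:I | bus: BusRdX
[2] P0: store L5 := 35 | P0:M(35), P1:I, P2:I | bus: BusRdX
[3] P2: store L2 := 54 | P0:I, P1:I, P2:M(54) | bus: BusRdX,Flush
[4] P2: load  L7 | P0:I, P1:I, P2:S(50) | bus: BusRd
[5] P0: store L6 := 61 | P0:M(61), P1:I, P2:I | bus: BusRdX
[6] P2: load  L1 | P0:I, P1:I, P2:S(0) | bus: BusRd
[7] P2: load  L6 | P0:S(61), P1:I, P2:S(61) | bus: BusRd,Flush
[8] P2: store L6 := 76 | P0:I, P1:I, P2:M(76) | bus: BusRdX
[9] P0: store L2 := 29 | P0:M(29), P1:I, P2:I | bus: BusRdX,Flush
[10] P2: load  L6 | P0:I, P1:I, P2:M(76) | bus: none
[11] P0: load  L6 | P0:S(76), P1:I, P2:S(76) | bus: BusRd,Flush
[12] P1: load  L6 | P0:S(76), P1:S(76), P2:S(76) | bus: BusRd
[13] P0: load  L7 | P0:S(50), P1:I, P2:S(50) | bus: BusRd
[14] P1: load  L7 | P0:S(50), P1:S(50), P2:S(50) | bus: BusRd
[15] P2: store L6 := 18 | P0:I, P1:I, P2:M(18) | bus: BusRdX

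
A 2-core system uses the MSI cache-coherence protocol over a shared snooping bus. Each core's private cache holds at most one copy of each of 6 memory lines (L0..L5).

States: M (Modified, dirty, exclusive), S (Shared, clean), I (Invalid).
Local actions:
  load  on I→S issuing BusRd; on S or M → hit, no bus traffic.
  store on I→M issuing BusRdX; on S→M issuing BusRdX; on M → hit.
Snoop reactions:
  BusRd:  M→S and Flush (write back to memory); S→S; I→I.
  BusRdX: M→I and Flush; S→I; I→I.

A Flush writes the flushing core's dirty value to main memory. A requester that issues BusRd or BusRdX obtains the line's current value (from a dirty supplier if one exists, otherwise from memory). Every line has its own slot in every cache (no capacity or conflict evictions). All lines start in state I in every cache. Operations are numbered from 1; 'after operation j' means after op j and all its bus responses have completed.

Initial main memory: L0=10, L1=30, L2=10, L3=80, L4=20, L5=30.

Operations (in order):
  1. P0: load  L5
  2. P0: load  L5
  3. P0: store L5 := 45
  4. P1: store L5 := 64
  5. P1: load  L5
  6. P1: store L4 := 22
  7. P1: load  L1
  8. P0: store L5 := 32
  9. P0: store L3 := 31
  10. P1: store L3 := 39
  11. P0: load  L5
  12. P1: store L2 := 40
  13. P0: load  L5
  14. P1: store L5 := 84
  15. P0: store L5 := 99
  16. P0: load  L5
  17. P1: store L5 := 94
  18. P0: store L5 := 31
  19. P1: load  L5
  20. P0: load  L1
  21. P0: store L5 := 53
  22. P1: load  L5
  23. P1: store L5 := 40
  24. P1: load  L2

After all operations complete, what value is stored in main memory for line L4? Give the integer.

step 1: P0: load  L5  ⟶  SI  (L5)  txn=BusRd  M[L5]=30
step 2: P0: load  L5  ⟶  SI  (L5)  txn=∅  M[L5]=30
step 3: P0: store L5 := 45  ⟶  MI  (L5)  txn=BusRdX  M[L5]=30
step 4: P1: store L5 := 64  ⟶  IM  (L5)  txn=BusRdX+Flush  M[L5]=45
step 5: P1: load  L5  ⟶  IM  (L5)  txn=∅  M[L5]=45
step 6: P1: store L4 := 22  ⟶  IM  (L4)  txn=BusRdX  M[L4]=20
step 7: P1: load  L1  ⟶  IS  (L1)  txn=BusRd  M[L1]=30
step 8: P0: store L5 := 32  ⟶  MI  (L5)  txn=BusRdX+Flush  M[L5]=64
step 9: P0: store L3 := 31  ⟶  MI  (L3)  txn=BusRdX  M[L3]=80
step 10: P1: store L3 := 39  ⟶  IM  (L3)  txn=BusRdX+Flush  M[L3]=31
step 11: P0: load  L5  ⟶  MI  (L5)  txn=∅  M[L5]=64
step 12: P1: store L2 := 40  ⟶  IM  (L2)  txn=BusRdX  M[L2]=10
step 13: P0: load  L5  ⟶  MI  (L5)  txn=∅  M[L5]=64
step 14: P1: store L5 := 84  ⟶  IM  (L5)  txn=BusRdX+Flush  M[L5]=32
step 15: P0: store L5 := 99  ⟶  MI  (L5)  txn=BusRdX+Flush  M[L5]=84
step 16: P0: load  L5  ⟶  MI  (L5)  txn=∅  M[L5]=84
step 17: P1: store L5 := 94  ⟶  IM  (L5)  txn=BusRdX+Flush  M[L5]=99
step 18: P0: store L5 := 31  ⟶  MI  (L5)  txn=BusRdX+Flush  M[L5]=94
step 19: P1: load  L5  ⟶  SS  (L5)  txn=BusRd+Flush  M[L5]=31
step 20: P0: load  L1  ⟶  SS  (L1)  txn=BusRd  M[L1]=30
step 21: P0: store L5 := 53  ⟶  MI  (L5)  txn=BusRdX  M[L5]=31
step 22: P1: load  L5  ⟶  SS  (L5)  txn=BusRd+Flush  M[L5]=53
step 23: P1: store L5 := 40  ⟶  IM  (L5)  txn=BusRdX  M[L5]=53
step 24: P1: load  L2  ⟶  IM  (L2)  txn=∅  M[L2]=10

memory[L4] = 20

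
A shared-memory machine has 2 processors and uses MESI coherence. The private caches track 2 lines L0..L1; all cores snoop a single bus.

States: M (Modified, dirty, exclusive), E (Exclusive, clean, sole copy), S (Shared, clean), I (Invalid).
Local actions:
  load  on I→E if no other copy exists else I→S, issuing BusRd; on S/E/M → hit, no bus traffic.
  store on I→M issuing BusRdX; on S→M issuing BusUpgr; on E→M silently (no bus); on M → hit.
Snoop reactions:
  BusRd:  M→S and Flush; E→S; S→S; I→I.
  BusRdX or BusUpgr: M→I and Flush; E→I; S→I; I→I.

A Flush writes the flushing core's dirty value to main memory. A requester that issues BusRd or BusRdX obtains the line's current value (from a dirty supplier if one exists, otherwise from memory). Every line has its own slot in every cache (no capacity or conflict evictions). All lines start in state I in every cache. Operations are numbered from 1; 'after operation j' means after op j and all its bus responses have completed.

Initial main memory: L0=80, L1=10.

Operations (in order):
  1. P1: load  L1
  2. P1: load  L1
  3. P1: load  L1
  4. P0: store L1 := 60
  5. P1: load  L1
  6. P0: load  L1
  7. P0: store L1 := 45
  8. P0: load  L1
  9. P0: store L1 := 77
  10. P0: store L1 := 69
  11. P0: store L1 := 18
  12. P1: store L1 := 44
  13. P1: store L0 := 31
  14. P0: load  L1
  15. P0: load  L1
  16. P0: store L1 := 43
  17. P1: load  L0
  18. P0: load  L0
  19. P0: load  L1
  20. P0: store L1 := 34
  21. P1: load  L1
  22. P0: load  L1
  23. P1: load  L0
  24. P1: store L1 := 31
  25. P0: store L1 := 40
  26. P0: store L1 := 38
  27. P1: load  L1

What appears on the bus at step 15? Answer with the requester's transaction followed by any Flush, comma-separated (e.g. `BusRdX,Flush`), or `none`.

[1] P1: load  L1 | P0:I, P1:E(10) | bus: BusRd
[2] P1: load  L1 | P0:I, P1:E(10) | bus: none
[3] P1: load  L1 | P0:I, P1:E(10) | bus: none
[4] P0: store L1 := 60 | P0:M(60), P1:I | bus: BusRdX
[5] P1: load  L1 | P0:S(60), P1:S(60) | bus: BusRd,Flush
[6] P0: load  L1 | P0:S(60), P1:S(60) | bus: none
[7] P0: store L1 := 45 | P0:M(45), P1:I | bus: BusUpgr
[8] P0: load  L1 | P0:M(45), P1:I | bus: none
[9] P0: store L1 := 77 | P0:M(77), P1:I | bus: none
[10] P0: store L1 := 69 | P0:M(69), P1:I | bus: none
[11] P0: store L1 := 18 | P0:M(18), P1:I | bus: none
[12] P1: store L1 := 44 | P0:I, P1:M(44) | bus: BusRdX,Flush
[13] P1: store L0 := 31 | P0:I, P1:M(31) | bus: BusRdX
[14] P0: load  L1 | P0:S(44), P1:S(44) | bus: BusRd,Flush
[15] P0: load  L1 | P0:S(44), P1:S(44) | bus: none
[16] P0: store L1 := 43 | P0:M(43), P1:I | bus: BusUpgr
[17] P1: load  L0 | P0:I, P1:M(31) | bus: none
[18] P0: load  L0 | P0:S(31), P1:S(31) | bus: BusRd,Flush
[19] P0: load  L1 | P0:M(43), P1:I | bus: none
[20] P0: store L1 := 34 | P0:M(34), P1:I | bus: none
[21] P1: load  L1 | P0:S(34), P1:S(34) | bus: BusRd,Flush
[22] P0: load  L1 | P0:S(34), P1:S(34) | bus: none
[23] P1: load  L0 | P0:S(31), P1:S(31) | bus: none
[24] P1: store L1 := 31 | P0:I, P1:M(31) | bus: BusUpgr
[25] P0: store L1 := 40 | P0:M(40), P1:I | bus: BusRdX,Flush
[26] P0: store L1 := 38 | P0:M(38), P1:I | bus: none
[27] P1: load  L1 | P0:S(38), P1:S(38) | bus: BusRd,Flush

bus = none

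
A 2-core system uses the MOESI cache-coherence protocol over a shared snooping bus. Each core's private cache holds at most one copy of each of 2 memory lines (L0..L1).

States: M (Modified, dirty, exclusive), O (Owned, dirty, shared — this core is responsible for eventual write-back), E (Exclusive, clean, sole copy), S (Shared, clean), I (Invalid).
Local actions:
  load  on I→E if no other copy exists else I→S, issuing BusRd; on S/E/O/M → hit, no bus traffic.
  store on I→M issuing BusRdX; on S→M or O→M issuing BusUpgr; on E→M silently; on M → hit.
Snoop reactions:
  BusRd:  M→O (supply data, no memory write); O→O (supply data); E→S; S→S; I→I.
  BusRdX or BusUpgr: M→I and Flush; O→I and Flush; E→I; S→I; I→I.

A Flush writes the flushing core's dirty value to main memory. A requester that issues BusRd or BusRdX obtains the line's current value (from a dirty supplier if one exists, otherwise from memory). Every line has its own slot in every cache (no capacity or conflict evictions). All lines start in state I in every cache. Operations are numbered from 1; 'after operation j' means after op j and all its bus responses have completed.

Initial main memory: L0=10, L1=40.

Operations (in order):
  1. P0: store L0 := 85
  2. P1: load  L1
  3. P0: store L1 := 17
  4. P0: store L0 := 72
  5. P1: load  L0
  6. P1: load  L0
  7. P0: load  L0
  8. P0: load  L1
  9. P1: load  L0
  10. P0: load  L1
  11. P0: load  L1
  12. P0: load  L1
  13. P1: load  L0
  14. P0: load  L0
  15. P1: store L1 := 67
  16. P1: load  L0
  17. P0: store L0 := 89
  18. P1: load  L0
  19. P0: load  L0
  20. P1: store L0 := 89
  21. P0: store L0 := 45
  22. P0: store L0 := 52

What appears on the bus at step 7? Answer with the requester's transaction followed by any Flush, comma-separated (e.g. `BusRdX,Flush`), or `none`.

bus = none

[1] P0: store L0 := 85 | P0:M(85), P1:I | bus: BusRdX
[2] P1: load  L1 | P0:I, P1:E(40) | bus: BusRd
[3] P0: store L1 := 17 | P0:M(17), P1:I | bus: BusRdX
[4] P0: store L0 := 72 | P0:M(72), P1:I | bus: none
[5] P1: load  L0 | P0:O(72), P1:S(72) | bus: BusRd
[6] P1: load  L0 | P0:O(72), P1:S(72) | bus: none
[7] P0: load  L0 | P0:O(72), P1:S(72) | bus: none
[8] P0: load  L1 | P0:M(17), P1:I | bus: none
[9] P1: load  L0 | P0:O(72), P1:S(72) | bus: none
[10] P0: load  L1 | P0:M(17), P1:I | bus: none
[11] P0: load  L1 | P0:M(17), P1:I | bus: none
[12] P0: load  L1 | P0:M(17), P1:I | bus: none
[13] P1: load  L0 | P0:O(72), P1:S(72) | bus: none
[14] P0: load  L0 | P0:O(72), P1:S(72) | bus: none
[15] P1: store L1 := 67 | P0:I, P1:M(67) | bus: BusRdX,Flush
[16] P1: load  L0 | P0:O(72), P1:S(72) | bus: none
[17] P0: store L0 := 89 | P0:M(89), P1:I | bus: BusUpgr
[18] P1: load  L0 | P0:O(89), P1:S(89) | bus: BusRd
[19] P0: load  L0 | P0:O(89), P1:S(89) | bus: none
[20] P1: store L0 := 89 | P0:I, P1:M(89) | bus: BusUpgr,Flush
[21] P0: store L0 := 45 | P0:M(45), P1:I | bus: BusRdX,Flush
[22] P0: store L0 := 52 | P0:M(52), P1:I | bus: none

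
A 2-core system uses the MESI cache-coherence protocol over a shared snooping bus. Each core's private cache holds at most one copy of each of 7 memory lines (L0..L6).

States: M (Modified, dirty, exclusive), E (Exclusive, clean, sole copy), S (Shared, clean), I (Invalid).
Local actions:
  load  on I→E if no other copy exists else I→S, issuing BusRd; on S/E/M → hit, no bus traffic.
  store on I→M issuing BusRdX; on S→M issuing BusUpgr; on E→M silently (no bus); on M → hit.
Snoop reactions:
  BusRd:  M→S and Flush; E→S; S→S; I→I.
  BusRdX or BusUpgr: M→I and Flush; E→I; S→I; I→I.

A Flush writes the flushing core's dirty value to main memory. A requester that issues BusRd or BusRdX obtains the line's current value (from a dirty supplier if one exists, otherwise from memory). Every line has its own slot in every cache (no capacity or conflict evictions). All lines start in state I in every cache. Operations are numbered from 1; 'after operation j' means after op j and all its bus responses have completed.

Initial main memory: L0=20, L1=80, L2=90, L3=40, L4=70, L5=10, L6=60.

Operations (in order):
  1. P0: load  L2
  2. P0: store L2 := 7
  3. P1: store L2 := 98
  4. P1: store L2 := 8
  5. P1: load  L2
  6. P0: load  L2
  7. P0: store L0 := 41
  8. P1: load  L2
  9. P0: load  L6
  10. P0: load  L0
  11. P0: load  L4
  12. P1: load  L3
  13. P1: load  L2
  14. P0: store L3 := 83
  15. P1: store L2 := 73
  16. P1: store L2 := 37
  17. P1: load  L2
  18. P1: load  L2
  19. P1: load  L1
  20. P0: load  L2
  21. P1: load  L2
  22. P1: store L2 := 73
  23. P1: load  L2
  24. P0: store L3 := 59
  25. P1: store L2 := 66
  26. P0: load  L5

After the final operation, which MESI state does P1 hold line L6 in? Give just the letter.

state = I

step 1: P0: load  L2  ⟶  EI  (L2)  txn=BusRd  M[L2]=90
step 2: P0: store L2 := 7  ⟶  MI  (L2)  txn=∅  M[L2]=90
step 3: P1: store L2 := 98  ⟶  IM  (L2)  txn=BusRdX+Flush  M[L2]=7
step 4: P1: store L2 := 8  ⟶  IM  (L2)  txn=∅  M[L2]=7
step 5: P1: load  L2  ⟶  IM  (L2)  txn=∅  M[L2]=7
step 6: P0: load  L2  ⟶  SS  (L2)  txn=BusRd+Flush  M[L2]=8
step 7: P0: store L0 := 41  ⟶  MI  (L0)  txn=BusRdX  M[L0]=20
step 8: P1: load  L2  ⟶  SS  (L2)  txn=∅  M[L2]=8
step 9: P0: load  L6  ⟶  EI  (L6)  txn=BusRd  M[L6]=60
step 10: P0: load  L0  ⟶  MI  (L0)  txn=∅  M[L0]=20
step 11: P0: load  L4  ⟶  EI  (L4)  txn=BusRd  M[L4]=70
step 12: P1: load  L3  ⟶  IE  (L3)  txn=BusRd  M[L3]=40
step 13: P1: load  L2  ⟶  SS  (L2)  txn=∅  M[L2]=8
step 14: P0: store L3 := 83  ⟶  MI  (L3)  txn=BusRdX  M[L3]=40
step 15: P1: store L2 := 73  ⟶  IM  (L2)  txn=BusUpgr  M[L2]=8
step 16: P1: store L2 := 37  ⟶  IM  (L2)  txn=∅  M[L2]=8
step 17: P1: load  L2  ⟶  IM  (L2)  txn=∅  M[L2]=8
step 18: P1: load  L2  ⟶  IM  (L2)  txn=∅  M[L2]=8
step 19: P1: load  L1  ⟶  IE  (L1)  txn=BusRd  M[L1]=80
step 20: P0: load  L2  ⟶  SS  (L2)  txn=BusRd+Flush  M[L2]=37
step 21: P1: load  L2  ⟶  SS  (L2)  txn=∅  M[L2]=37
step 22: P1: store L2 := 73  ⟶  IM  (L2)  txn=BusUpgr  M[L2]=37
step 23: P1: load  L2  ⟶  IM  (L2)  txn=∅  M[L2]=37
step 24: P0: store L3 := 59  ⟶  MI  (L3)  txn=∅  M[L3]=40
step 25: P1: store L2 := 66  ⟶  IM  (L2)  txn=∅  M[L2]=37
step 26: P0: load  L5  ⟶  EI  (L5)  txn=BusRd  M[L5]=10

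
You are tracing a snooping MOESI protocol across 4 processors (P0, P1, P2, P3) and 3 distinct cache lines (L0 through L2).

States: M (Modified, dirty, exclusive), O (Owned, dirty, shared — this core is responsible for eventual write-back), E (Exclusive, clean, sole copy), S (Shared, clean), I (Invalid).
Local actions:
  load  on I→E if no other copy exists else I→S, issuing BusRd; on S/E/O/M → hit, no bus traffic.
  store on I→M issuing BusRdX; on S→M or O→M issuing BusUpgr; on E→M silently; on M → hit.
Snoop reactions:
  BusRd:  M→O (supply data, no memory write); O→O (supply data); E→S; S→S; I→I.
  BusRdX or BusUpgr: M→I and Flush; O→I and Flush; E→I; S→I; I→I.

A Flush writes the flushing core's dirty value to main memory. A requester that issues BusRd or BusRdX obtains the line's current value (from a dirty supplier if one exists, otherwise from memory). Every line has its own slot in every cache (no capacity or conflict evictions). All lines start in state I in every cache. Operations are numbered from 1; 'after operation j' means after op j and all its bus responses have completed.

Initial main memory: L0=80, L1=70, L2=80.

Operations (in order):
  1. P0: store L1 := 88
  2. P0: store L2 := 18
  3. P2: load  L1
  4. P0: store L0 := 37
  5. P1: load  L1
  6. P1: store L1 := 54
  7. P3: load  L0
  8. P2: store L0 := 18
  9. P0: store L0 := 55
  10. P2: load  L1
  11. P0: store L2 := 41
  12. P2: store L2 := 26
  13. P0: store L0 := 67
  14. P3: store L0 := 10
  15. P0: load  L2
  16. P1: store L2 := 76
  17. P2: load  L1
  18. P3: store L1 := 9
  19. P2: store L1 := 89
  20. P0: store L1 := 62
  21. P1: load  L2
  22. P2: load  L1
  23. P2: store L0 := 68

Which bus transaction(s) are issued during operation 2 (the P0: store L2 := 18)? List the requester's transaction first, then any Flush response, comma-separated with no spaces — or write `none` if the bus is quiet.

bus = BusRdX

step 1: P0: store L1 := 88  ⟶  MIII  (L1)  txn=BusRdX  M[L1]=70
step 2: P0: store L2 := 18  ⟶  MIII  (L2)  txn=BusRdX  M[L2]=80
step 3: P2: load  L1  ⟶  OISI  (L1)  txn=BusRd  M[L1]=70
step 4: P0: store L0 := 37  ⟶  MIII  (L0)  txn=BusRdX  M[L0]=80
step 5: P1: load  L1  ⟶  OSSI  (L1)  txn=BusRd  M[L1]=70
step 6: P1: store L1 := 54  ⟶  IMII  (L1)  txn=BusUpgr+Flush  M[L1]=88
step 7: P3: load  L0  ⟶  OIIS  (L0)  txn=BusRd  M[L0]=80
step 8: P2: store L0 := 18  ⟶  IIMI  (L0)  txn=BusRdX+Flush  M[L0]=37
step 9: P0: store L0 := 55  ⟶  MIII  (L0)  txn=BusRdX+Flush  M[L0]=18
step 10: P2: load  L1  ⟶  IOSI  (L1)  txn=BusRd  M[L1]=88
step 11: P0: store L2 := 41  ⟶  MIII  (L2)  txn=∅  M[L2]=80
step 12: P2: store L2 := 26  ⟶  IIMI  (L2)  txn=BusRdX+Flush  M[L2]=41
step 13: P0: store L0 := 67  ⟶  MIII  (L0)  txn=∅  M[L0]=18
step 14: P3: store L0 := 10  ⟶  IIIM  (L0)  txn=BusRdX+Flush  M[L0]=67
step 15: P0: load  L2  ⟶  SIOI  (L2)  txn=BusRd  M[L2]=41
step 16: P1: store L2 := 76  ⟶  IMII  (L2)  txn=BusRdX+Flush  M[L2]=26
step 17: P2: load  L1  ⟶  IOSI  (L1)  txn=∅  M[L1]=88
step 18: P3: store L1 := 9  ⟶  IIIM  (L1)  txn=BusRdX+Flush  M[L1]=54
step 19: P2: store L1 := 89  ⟶  IIMI  (L1)  txn=BusRdX+Flush  M[L1]=9
step 20: P0: store L1 := 62  ⟶  MIII  (L1)  txn=BusRdX+Flush  M[L1]=89
step 21: P1: load  L2  ⟶  IMII  (L2)  txn=∅  M[L2]=26
step 22: P2: load  L1  ⟶  OISI  (L1)  txn=BusRd  M[L1]=89
step 23: P2: store L0 := 68  ⟶  IIMI  (L0)  txn=BusRdX+Flush  M[L0]=10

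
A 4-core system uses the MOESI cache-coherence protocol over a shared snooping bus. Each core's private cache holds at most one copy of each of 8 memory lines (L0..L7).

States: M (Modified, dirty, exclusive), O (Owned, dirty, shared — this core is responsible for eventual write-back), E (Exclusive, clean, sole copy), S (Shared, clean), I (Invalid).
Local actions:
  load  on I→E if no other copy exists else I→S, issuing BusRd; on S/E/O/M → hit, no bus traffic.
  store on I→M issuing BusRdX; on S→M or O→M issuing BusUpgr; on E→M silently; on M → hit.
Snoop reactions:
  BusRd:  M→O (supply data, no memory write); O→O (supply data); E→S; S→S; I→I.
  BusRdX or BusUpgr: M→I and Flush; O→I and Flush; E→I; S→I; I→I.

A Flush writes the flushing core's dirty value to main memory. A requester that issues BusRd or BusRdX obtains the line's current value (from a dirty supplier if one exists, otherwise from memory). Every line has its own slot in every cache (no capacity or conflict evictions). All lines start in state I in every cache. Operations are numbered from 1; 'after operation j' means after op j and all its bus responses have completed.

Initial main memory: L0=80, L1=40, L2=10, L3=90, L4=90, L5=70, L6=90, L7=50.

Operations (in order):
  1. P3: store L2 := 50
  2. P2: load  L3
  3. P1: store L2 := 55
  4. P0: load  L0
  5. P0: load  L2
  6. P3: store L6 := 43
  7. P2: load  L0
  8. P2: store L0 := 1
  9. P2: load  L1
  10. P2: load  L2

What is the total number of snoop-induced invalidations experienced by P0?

step 1: P3: store L2 := 50  ⟶  IIIM  (L2)  txn=BusRdX  M[L2]=10
step 2: P2: load  L3  ⟶  IIEI  (L3)  txn=BusRd  M[L3]=90
step 3: P1: store L2 := 55  ⟶  IMII  (L2)  txn=BusRdX+Flush  M[L2]=50
step 4: P0: load  L0  ⟶  EIII  (L0)  txn=BusRd  M[L0]=80
step 5: P0: load  L2  ⟶  SOII  (L2)  txn=BusRd  M[L2]=50
step 6: P3: store L6 := 43  ⟶  IIIM  (L6)  txn=BusRdX  M[L6]=90
step 7: P2: load  L0  ⟶  SISI  (L0)  txn=BusRd  M[L0]=80
step 8: P2: store L0 := 1  ⟶  IIMI  (L0)  txn=BusUpgr  M[L0]=80
step 9: P2: load  L1  ⟶  IIEI  (L1)  txn=BusRd  M[L1]=40
step 10: P2: load  L2  ⟶  SOSI  (L2)  txn=BusRd  M[L2]=50

invalidations = 1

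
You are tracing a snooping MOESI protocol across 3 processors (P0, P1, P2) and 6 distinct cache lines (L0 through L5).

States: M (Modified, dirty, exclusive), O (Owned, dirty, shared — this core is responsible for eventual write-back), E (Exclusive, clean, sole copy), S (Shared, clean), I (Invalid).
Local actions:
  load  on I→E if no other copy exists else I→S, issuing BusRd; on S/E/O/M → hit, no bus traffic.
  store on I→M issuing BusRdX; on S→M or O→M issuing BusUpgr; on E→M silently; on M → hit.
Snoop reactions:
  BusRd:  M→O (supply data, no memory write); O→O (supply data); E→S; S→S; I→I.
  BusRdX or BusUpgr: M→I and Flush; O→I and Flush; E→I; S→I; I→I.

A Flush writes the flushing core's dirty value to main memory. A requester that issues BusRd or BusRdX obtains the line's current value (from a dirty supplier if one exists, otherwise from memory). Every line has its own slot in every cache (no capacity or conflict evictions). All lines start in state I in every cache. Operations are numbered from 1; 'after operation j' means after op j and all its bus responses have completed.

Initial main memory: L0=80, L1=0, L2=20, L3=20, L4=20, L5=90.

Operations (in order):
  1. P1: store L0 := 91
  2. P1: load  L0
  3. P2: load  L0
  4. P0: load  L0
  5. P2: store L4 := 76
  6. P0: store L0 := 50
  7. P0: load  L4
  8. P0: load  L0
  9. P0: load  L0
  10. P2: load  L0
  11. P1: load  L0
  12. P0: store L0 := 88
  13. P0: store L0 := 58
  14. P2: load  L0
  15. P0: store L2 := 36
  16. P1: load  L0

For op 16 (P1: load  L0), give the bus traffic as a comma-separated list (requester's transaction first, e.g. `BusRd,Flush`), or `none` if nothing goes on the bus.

bus = BusRd

step 1: P1: store L0 := 91  ⟶  IMI  (L0)  txn=BusRdX  M[L0]=80
step 2: P1: load  L0  ⟶  IMI  (L0)  txn=∅  M[L0]=80
step 3: P2: load  L0  ⟶  IOS  (L0)  txn=BusRd  M[L0]=80
step 4: P0: load  L0  ⟶  SOS  (L0)  txn=BusRd  M[L0]=80
step 5: P2: store L4 := 76  ⟶  IIM  (L4)  txn=BusRdX  M[L4]=20
step 6: P0: store L0 := 50  ⟶  MII  (L0)  txn=BusUpgr+Flush  M[L0]=91
step 7: P0: load  L4  ⟶  SIO  (L4)  txn=BusRd  M[L4]=20
step 8: P0: load  L0  ⟶  MII  (L0)  txn=∅  M[L0]=91
step 9: P0: load  L0  ⟶  MII  (L0)  txn=∅  M[L0]=91
step 10: P2: load  L0  ⟶  OIS  (L0)  txn=BusRd  M[L0]=91
step 11: P1: load  L0  ⟶  OSS  (L0)  txn=BusRd  M[L0]=91
step 12: P0: store L0 := 88  ⟶  MII  (L0)  txn=BusUpgr  M[L0]=91
step 13: P0: store L0 := 58  ⟶  MII  (L0)  txn=∅  M[L0]=91
step 14: P2: load  L0  ⟶  OIS  (L0)  txn=BusRd  M[L0]=91
step 15: P0: store L2 := 36  ⟶  MII  (L2)  txn=BusRdX  M[L2]=20
step 16: P1: load  L0  ⟶  OSS  (L0)  txn=BusRd  M[L0]=91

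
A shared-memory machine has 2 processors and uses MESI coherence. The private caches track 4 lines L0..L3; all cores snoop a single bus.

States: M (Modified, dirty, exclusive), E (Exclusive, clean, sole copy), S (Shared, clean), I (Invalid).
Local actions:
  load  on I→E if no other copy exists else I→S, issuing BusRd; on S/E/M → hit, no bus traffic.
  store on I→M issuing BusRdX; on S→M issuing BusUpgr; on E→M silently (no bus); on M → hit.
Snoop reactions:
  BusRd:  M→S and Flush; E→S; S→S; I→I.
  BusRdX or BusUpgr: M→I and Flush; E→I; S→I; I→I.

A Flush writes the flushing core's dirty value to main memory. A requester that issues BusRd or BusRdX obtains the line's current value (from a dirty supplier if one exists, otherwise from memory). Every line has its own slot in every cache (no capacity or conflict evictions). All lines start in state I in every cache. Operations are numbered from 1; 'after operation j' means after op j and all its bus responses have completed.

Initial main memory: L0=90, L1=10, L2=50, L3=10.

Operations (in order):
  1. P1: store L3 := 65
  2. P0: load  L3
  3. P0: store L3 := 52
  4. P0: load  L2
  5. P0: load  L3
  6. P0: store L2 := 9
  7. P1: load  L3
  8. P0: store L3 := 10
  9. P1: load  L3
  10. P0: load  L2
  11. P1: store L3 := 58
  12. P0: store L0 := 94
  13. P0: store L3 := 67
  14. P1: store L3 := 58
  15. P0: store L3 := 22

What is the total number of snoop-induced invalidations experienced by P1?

  op1 P1: store L3 := 65 → I/M on L3; bus BusRdX; mem=10
  op2 P0: load  L3 → S/S on L3; bus BusRd Flush; mem=65
  op3 P0: store L3 := 52 → M/I on L3; bus BusUpgr; mem=65
  op4 P0: load  L2 → E/I on L2; bus BusRd; mem=50
  op5 P0: load  L3 → M/I on L3; bus (none); mem=65
  op6 P0: store L2 := 9 → M/I on L2; bus (none); mem=50
  op7 P1: load  L3 → S/S on L3; bus BusRd Flush; mem=52
  op8 P0: store L3 := 10 → M/I on L3; bus BusUpgr; mem=52
  op9 P1: load  L3 → S/S on L3; bus BusRd Flush; mem=10
  op10 P0: load  L2 → M/I on L2; bus (none); mem=50
  op11 P1: store L3 := 58 → I/M on L3; bus BusUpgr; mem=10
  op12 P0: store L0 := 94 → M/I on L0; bus BusRdX; mem=90
  op13 P0: store L3 := 67 → M/I on L3; bus BusRdX Flush; mem=58
  op14 P1: store L3 := 58 → I/M on L3; bus BusRdX Flush; mem=67
  op15 P0: store L3 := 22 → M/I on L3; bus BusRdX Flush; mem=58

invalidations = 4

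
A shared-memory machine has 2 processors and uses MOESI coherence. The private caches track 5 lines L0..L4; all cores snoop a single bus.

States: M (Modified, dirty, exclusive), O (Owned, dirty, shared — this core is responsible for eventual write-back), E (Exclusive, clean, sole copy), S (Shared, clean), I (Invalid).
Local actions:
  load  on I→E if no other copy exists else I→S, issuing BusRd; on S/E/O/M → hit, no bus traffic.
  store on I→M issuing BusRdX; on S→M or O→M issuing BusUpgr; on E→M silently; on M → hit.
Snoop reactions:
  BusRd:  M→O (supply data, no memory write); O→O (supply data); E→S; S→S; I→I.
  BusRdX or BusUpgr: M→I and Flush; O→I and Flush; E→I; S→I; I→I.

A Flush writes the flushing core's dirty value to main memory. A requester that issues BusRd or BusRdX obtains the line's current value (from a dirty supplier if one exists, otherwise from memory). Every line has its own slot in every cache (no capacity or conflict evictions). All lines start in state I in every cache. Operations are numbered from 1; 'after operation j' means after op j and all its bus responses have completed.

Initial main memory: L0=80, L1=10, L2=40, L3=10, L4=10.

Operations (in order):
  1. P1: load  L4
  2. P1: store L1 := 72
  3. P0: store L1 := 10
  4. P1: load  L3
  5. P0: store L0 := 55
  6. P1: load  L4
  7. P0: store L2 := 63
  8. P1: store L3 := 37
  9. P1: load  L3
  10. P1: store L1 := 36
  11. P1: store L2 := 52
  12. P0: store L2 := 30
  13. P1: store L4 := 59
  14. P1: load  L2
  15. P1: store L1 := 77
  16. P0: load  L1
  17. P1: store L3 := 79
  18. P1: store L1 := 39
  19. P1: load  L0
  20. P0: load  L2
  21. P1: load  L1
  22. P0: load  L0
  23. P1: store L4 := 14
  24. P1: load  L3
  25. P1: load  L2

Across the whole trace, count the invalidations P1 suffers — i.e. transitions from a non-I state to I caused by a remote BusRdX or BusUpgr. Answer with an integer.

1. P1: load  L4  bus=[BusRd]  L4: P0=I P1=E  mem[L4]=10
2. P1: store L1 := 72  bus=[BusRdX]  L1: P0=I P1=M  mem[L1]=10
3. P0: store L1 := 10  bus=[BusRdX,Flush]  L1: P0=M P1=I  mem[L1]=72
4. P1: load  L3  bus=[BusRd]  L3: P0=I P1=E  mem[L3]=10
5. P0: store L0 := 55  bus=[BusRdX]  L0: P0=M P1=I  mem[L0]=80
6. P1: load  L4  bus=[-]  L4: P0=I P1=E  mem[L4]=10
7. P0: store L2 := 63  bus=[BusRdX]  L2: P0=M P1=I  mem[L2]=40
8. P1: store L3 := 37  bus=[-]  L3: P0=I P1=M  mem[L3]=10
9. P1: load  L3  bus=[-]  L3: P0=I P1=M  mem[L3]=10
10. P1: store L1 := 36  bus=[BusRdX,Flush]  L1: P0=I P1=M  mem[L1]=10
11. P1: store L2 := 52  bus=[BusRdX,Flush]  L2: P0=I P1=M  mem[L2]=63
12. P0: store L2 := 30  bus=[BusRdX,Flush]  L2: P0=M P1=I  mem[L2]=52
13. P1: store L4 := 59  bus=[-]  L4: P0=I P1=M  mem[L4]=10
14. P1: load  L2  bus=[BusRd]  L2: P0=O P1=S  mem[L2]=52
15. P1: store L1 := 77  bus=[-]  L1: P0=I P1=M  mem[L1]=10
16. P0: load  L1  bus=[BusRd]  L1: P0=S P1=O  mem[L1]=10
17. P1: store L3 := 79  bus=[-]  L3: P0=I P1=M  mem[L3]=10
18. P1: store L1 := 39  bus=[BusUpgr]  L1: P0=I P1=M  mem[L1]=10
19. P1: load  L0  bus=[BusRd]  L0: P0=O P1=S  mem[L0]=80
20. P0: load  L2  bus=[-]  L2: P0=O P1=S  mem[L2]=52
21. P1: load  L1  bus=[-]  L1: P0=I P1=M  mem[L1]=10
22. P0: load  L0  bus=[-]  L0: P0=O P1=S  mem[L0]=80
23. P1: store L4 := 14  bus=[-]  L4: P0=I P1=M  mem[L4]=10
24. P1: load  L3  bus=[-]  L3: P0=I P1=M  mem[L3]=10
25. P1: load  L2  bus=[-]  L2: P0=O P1=S  mem[L2]=52

invalidations = 2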